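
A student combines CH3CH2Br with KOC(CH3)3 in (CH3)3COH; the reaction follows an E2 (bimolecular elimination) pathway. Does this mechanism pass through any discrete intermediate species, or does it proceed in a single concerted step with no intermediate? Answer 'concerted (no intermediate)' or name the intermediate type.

The strong base (CH3)3CO⁻ removes a β-hydrogen; in the same concerted event the electrons of the breaking C–H bond form the new π(C=C) bond and the C–Br σ-bond breaks, expelling Br⁻. Anti-periplanar geometry; one transition state.
All bond changes occur in one transition state; no discrete intermediate is formed.

concerted (no intermediate)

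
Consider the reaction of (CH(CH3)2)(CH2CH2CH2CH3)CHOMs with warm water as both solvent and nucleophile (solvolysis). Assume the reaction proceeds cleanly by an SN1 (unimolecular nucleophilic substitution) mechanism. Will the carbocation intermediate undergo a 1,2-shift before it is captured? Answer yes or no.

yes

The first-formed carbocation is secondary.
The adjacent isopropyl carbon already bears 2 other carbon substituents and has a hydrogen to migrate; after a 1,2-hydride shift from that carbon the positive charge sits on a tertiary centre.
Tertiary is more stable than secondary, so the shift occurs.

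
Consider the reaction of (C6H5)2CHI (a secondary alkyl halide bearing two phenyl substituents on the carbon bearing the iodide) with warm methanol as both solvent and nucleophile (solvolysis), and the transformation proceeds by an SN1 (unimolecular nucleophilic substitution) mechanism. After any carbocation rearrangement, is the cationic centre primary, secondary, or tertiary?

secondary

Step 1: Ionisation: the C–I σ-bond cleaves heterolytically; both bonding electrons depart with I⁻, leaving a secondary carbocation at the α-carbon.
No single 1,2-shift to an adjacent carbon would give a more-substituted cation, so no rearrangement occurs.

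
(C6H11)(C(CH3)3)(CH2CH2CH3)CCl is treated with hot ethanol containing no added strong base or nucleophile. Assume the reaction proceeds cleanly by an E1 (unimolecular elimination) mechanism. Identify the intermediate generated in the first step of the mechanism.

Step 1: The C–Cl bond breaks with both electrons going to the chloride; Cl⁻ leaves and a tertiary carbocation remains.
After step 1 the species present is a tertiary carbocation.

tertiary carbocation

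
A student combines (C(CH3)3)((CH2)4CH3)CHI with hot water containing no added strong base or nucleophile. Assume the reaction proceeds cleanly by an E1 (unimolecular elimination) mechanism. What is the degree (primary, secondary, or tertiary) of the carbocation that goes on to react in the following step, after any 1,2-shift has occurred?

Step 1: The C–I bond breaks with both electrons going to the iodide; I⁻ leaves and a secondary carbocation remains.
Step 2: Carbocation rearrangement: a 1,2-methyl shift from the adjacent tert-butyl carbon converts the initially-formed secondary cation into the more stable tertiary cation.
The cation rearranges from secondary to tertiary via a 1,2-methyl shift from the adjacent tert-butyl carbon; the tertiary cation is what reacts next.

tertiary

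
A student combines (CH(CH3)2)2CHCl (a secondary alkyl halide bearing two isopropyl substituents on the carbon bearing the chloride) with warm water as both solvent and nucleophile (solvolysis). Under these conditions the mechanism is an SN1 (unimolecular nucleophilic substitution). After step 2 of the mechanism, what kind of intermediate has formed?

Step 1: The C–Cl bond breaks with both electrons going to the chloride; Cl⁻ leaves and a secondary carbocation remains.
Step 2: A 1,2-hydride shift from the adjacent isopropyl carbon moves the positive charge from the secondary centre to an adjacent carbon, generating a more stable tertiary carbocation.
After step 2 the species present is a tertiary carbocation.

tertiary carbocation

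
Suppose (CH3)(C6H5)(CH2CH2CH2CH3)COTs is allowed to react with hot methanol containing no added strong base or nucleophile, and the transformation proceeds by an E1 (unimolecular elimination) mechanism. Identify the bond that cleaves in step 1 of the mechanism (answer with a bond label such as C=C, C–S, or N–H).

Step 1: The C–O bond breaks with both electrons going to the tosylate; TsO⁻ leaves and a tertiary carbocation remains.
The bond broken in this step is the C–O bond.

C–O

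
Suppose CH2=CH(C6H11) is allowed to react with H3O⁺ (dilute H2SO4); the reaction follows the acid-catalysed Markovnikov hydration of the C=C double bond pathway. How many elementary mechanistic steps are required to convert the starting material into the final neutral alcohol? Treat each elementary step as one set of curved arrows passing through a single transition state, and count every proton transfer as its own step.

4

Step 1: Electrophilic addition begins with the π(C=C) electrons forming a bond to the proton of H3O⁺. Following Markovnikov's rule, the resulting cation is secondary. H2O is released.
Step 2: A 1,2-hydride shift from the adjacent cyclohexyl carbon moves the positive charge from the secondary centre to an adjacent carbon, generating a more stable tertiary carbocation.
Step 3: A lone pair on the oxygen of H2O attacks the carbocation, forming a C–O bond and an oxonium ion (a protonated alcohol).
Step 4: H2O removes a proton from the oxonium oxygen, regenerating H3O⁺ and giving the neutral alcohol.
Total: 4 elementary steps.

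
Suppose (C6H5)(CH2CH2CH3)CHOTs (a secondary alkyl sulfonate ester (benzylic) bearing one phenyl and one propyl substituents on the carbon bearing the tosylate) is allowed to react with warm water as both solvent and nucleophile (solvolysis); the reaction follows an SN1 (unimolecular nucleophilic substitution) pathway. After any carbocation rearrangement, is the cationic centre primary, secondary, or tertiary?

Step 1: Unassisted departure of TsO⁻ (taking the C–O bonding pair) generates a secondary carbocation.
No single 1,2-shift to an adjacent carbon would give a more-substituted cation, so no rearrangement occurs.

secondary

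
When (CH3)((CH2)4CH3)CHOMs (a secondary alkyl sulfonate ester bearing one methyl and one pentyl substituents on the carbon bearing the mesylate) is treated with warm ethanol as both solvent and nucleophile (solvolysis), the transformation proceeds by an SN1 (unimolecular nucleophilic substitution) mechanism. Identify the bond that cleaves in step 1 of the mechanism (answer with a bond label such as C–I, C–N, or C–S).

C–O

Step 1: Ionisation: the C–O σ-bond cleaves heterolytically; both bonding electrons depart with MsO⁻, leaving a secondary carbocation at the α-carbon.
The bond broken in this step is the C–O bond.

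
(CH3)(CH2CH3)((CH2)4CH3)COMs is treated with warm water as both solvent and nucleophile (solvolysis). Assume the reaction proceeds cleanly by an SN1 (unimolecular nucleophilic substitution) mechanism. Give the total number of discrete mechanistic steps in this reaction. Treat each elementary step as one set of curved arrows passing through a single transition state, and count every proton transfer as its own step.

Step 1: Ionisation: the C–O σ-bond cleaves heterolytically; both bonding electrons depart with MsO⁻, leaving a tertiary carbocation at the α-carbon.
(No 1,2-shift: no single shift to an adjacent carbon would give a more stable cation.)
Step 2: Nucleophilic capture: the oxygen of H2O bonds to the cationic carbon, producing an oxonium-ion intermediate.
Step 3: A second solvent molecule removes the proton on oxygen, giving the neutral alcohol product.
Total: 3 elementary steps.

3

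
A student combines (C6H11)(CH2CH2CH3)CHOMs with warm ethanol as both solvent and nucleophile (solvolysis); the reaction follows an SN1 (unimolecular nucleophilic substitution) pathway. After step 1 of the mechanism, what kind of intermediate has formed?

secondary carbocation

Step 1: Unassisted departure of MsO⁻ (taking the C–O bonding pair) generates a secondary carbocation.
After step 1 the species present is a secondary carbocation.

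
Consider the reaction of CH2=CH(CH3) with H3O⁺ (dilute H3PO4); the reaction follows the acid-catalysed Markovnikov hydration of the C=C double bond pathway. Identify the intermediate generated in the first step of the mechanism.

Step 1: Protonation of the alkene by H3O⁺: the π bond acts as the nucleophile and picks up H⁺, giving the more stable (Markovnikov) secondary carbocation. H2O is released.
After step 1 the species present is a secondary carbocation.

secondary carbocation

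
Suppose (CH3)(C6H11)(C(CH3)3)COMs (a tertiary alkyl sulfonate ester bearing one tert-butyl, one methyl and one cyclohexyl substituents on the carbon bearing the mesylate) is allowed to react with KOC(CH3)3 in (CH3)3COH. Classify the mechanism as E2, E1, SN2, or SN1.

Conditions: a strong/bulky base with a tertiary substrate bearing a β-hydrogen.
These conditions are the textbook signature of the E2 pathway.
A strong (often hindered) base removes a β-H in concert with loss of the leaving group — bimolecular elimination.

E2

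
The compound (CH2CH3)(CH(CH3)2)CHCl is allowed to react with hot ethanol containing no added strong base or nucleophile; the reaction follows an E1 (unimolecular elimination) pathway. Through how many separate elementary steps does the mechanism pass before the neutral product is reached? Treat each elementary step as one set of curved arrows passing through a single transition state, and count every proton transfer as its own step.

3

Step 1: Unassisted departure of Cl⁻ (taking the C–Cl bonding pair) generates a secondary carbocation.
Step 2: A 1,2-hydride shift from the adjacent isopropyl carbon moves the positive charge from the secondary centre to an adjacent carbon, generating a more stable tertiary carbocation.
Step 3: Loss of a β-proton to an ethanol molecule of the solvent: the C–H bonding pair collapses toward the cationic carbon to form the C=C π bond, yielding the alkene.
Total: 3 elementary steps.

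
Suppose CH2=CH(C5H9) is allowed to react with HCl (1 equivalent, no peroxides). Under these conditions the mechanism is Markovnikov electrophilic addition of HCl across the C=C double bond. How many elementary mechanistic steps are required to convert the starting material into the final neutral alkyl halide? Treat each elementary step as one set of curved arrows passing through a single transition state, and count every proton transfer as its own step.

3

Step 1: The π electrons of the C=C bond attack a proton of HCl; Markovnikov addition places the new C–H on the less-substituted alkene carbon, so the positive charge ends up on the more-substituted carbon — a secondary carbocation. The H–Cl bond breaks heterolytically, releasing Cl⁻.
Step 2: A 1,2-hydride shift from the adjacent cyclopentyl carbon moves the positive charge from the secondary centre to an adjacent carbon, generating a more stable tertiary carbocation.
Step 3: Nucleophilic attack by Cl⁻ on the carbocation completes the addition, giving R–Cl.
Total: 3 elementary steps.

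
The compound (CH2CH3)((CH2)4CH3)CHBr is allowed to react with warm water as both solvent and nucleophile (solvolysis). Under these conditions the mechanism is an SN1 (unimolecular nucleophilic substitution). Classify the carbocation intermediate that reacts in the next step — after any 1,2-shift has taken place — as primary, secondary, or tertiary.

Step 1: Ionisation: the C–Br σ-bond cleaves heterolytically; both bonding electrons depart with Br⁻, leaving a secondary carbocation at the α-carbon.
No single 1,2-shift to an adjacent carbon would give a more-substituted cation, so no rearrangement occurs.

secondary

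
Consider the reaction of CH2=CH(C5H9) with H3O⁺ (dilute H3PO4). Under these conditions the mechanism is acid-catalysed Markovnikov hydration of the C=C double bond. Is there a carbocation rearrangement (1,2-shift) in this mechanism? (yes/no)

yes

The first-formed carbocation is secondary.
The adjacent cyclopentyl carbon already bears 2 other carbon substituents and has a hydrogen to migrate; after a 1,2-hydride shift from that carbon the positive charge sits on a tertiary centre.
Tertiary is more stable than secondary, so the shift occurs.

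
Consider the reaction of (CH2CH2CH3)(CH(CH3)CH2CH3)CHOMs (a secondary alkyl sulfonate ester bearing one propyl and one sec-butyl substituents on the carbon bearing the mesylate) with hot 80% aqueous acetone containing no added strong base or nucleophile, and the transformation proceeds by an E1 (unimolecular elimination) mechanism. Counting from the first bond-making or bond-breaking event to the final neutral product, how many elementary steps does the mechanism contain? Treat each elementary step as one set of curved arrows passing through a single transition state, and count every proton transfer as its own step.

3

Step 1: The C–O bond breaks with both electrons going to the mesylate; MsO⁻ leaves and a secondary carbocation remains.
Step 2: A 1,2-hydride shift from the adjacent sec-butyl carbon moves the positive charge from the secondary centre to an adjacent carbon, generating a more stable tertiary carbocation.
Step 3: A weak base (a water molecule from the solvent) removes a proton from a carbon adjacent to the cationic centre; the electrons of that C–H bond become the new π(C=C) bond, giving the alkene.
Total: 3 elementary steps.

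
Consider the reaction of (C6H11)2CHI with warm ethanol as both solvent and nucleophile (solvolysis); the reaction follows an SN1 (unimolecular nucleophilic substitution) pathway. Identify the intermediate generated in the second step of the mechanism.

tertiary carbocation

Step 1: The C–I bond breaks with both electrons going to the iodide; I⁻ leaves and a secondary carbocation remains.
Step 2: A 1,2-hydride shift from the adjacent cyclohexyl carbon moves the positive charge from the secondary centre to an adjacent carbon, generating a more stable tertiary carbocation.
After step 2 the species present is a tertiary carbocation.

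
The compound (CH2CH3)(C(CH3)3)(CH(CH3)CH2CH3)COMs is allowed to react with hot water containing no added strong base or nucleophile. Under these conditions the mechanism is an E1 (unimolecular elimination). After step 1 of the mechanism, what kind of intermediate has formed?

tertiary carbocation

Step 1: The C–O bond breaks with both electrons going to the mesylate; MsO⁻ leaves and a tertiary carbocation remains.
After step 1 the species present is a tertiary carbocation.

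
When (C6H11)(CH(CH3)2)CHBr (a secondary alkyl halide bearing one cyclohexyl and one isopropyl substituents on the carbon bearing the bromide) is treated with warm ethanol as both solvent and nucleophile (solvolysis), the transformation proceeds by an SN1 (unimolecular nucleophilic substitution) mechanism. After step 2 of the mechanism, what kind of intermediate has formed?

Step 1: Rate-determining heterolysis of the C–Br bond gives Br⁻ and a secondary carbocation.
Step 2: A hydride (H with its bonding pair) migrates from the adjacent cyclohexyl carbon to the cationic centre — a 1,2-hydride shift — upgrading the secondary cation to a tertiary one.
After step 2 the species present is a tertiary carbocation.

tertiary carbocation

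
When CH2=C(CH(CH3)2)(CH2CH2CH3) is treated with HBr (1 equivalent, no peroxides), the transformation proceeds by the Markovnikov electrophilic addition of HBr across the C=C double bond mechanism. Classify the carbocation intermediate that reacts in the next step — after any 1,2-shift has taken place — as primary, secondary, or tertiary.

tertiary

Step 1: Electrophilic addition begins with the π(C=C) electrons forming a bond to the proton of HBr. Following Markovnikov's rule, the resulting cation is tertiary. The H–Br bond breaks heterolytically, releasing Br⁻.
No single 1,2-shift to an adjacent carbon would give a more-substituted cation, so no rearrangement occurs.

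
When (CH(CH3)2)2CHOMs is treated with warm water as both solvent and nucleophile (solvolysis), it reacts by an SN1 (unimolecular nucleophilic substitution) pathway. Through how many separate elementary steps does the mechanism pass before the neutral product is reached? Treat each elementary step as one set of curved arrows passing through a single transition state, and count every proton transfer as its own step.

Step 1: Ionisation: the C–O σ-bond cleaves heterolytically; both bonding electrons depart with MsO⁻, leaving a secondary carbocation at the α-carbon.
Step 2: A 1,2-hydride shift from the adjacent isopropyl carbon moves the positive charge from the secondary centre to an adjacent carbon, generating a more stable tertiary carbocation.
Step 3: Nucleophilic capture: the oxygen of H2O bonds to the cationic carbon, producing an oxonium-ion intermediate.
Step 4: A second solvent molecule removes the proton on oxygen, giving the neutral alcohol product.
Total: 4 elementary steps.

4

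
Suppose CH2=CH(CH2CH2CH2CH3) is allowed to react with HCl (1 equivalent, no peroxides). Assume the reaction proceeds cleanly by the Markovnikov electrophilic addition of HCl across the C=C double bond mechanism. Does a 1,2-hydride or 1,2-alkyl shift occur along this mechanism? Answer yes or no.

The first-formed carbocation is secondary.
No single 1,2-shift to an adjacent carbon would produce a more-substituted cation than the one already present, so no rearrangement occurs.

no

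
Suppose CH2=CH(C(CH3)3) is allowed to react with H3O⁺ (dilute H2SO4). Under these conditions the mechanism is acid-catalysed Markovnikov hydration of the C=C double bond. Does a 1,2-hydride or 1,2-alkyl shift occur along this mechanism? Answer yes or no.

yes

The first-formed carbocation is secondary.
The adjacent tert-butyl carbon has no hydrogen but bears methyl groups; migration of one methyl with its bonding pair (a 1,2-methyl shift) places the charge on a tertiary centre.
Tertiary is more stable than secondary, so the shift occurs.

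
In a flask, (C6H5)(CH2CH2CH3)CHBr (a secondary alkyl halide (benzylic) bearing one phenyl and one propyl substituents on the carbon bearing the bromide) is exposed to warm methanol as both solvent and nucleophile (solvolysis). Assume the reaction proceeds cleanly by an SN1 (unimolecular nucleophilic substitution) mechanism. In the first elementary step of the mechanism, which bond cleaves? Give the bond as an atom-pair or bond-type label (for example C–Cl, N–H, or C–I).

C–Br

Step 1: The C–Br bond breaks with both electrons going to the bromide; Br⁻ leaves and a secondary carbocation remains.
The bond broken in this step is the C–Br bond.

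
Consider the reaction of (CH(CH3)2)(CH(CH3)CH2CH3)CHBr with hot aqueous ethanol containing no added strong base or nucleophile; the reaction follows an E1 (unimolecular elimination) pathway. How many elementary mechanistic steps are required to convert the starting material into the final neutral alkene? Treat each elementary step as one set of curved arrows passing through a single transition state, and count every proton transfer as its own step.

3

Step 1: Unassisted departure of Br⁻ (taking the C–Br bonding pair) generates a secondary carbocation.
Step 2: Carbocation rearrangement: a 1,2-hydride shift from the adjacent sec-butyl carbon converts the initially-formed secondary cation into the more stable tertiary cation.
Step 3: Loss of a β-proton to a water (or ethanol) molecule of the solvent: the C–H bonding pair collapses toward the cationic carbon to form the C=C π bond, yielding the alkene.
Total: 3 elementary steps.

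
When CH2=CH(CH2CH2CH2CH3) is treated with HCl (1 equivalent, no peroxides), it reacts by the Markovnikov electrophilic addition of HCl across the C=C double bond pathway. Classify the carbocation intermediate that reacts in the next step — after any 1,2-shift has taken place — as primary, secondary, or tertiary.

secondary

Step 1: Electrophilic addition begins with the π(C=C) electrons forming a bond to the proton of HCl. Following Markovnikov's rule, the resulting cation is secondary. The H–Cl bond breaks heterolytically, releasing Cl⁻.
No single 1,2-shift to an adjacent carbon would give a more-substituted cation, so no rearrangement occurs.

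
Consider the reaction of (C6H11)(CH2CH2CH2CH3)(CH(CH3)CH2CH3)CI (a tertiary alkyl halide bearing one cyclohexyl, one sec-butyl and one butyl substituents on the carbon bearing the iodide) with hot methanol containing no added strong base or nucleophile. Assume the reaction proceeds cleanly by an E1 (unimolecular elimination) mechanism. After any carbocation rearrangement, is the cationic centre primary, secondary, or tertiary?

Step 1: Unassisted departure of I⁻ (taking the C–I bonding pair) generates a tertiary carbocation.
No single 1,2-shift to an adjacent carbon would give a more-substituted cation, so no rearrangement occurs.

tertiary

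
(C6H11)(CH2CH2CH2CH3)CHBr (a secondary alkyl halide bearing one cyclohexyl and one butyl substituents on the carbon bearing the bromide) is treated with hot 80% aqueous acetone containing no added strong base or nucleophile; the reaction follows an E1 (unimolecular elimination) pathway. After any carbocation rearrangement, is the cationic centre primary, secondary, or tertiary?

Step 1: Rate-determining heterolysis of the C–Br bond gives Br⁻ and a secondary carbocation.
Step 2: A hydride (H with its bonding pair) migrates from the adjacent cyclohexyl carbon to the cationic centre — a 1,2-hydride shift — upgrading the secondary cation to a tertiary one.
The cation rearranges from secondary to tertiary via a 1,2-hydride shift from the adjacent cyclohexyl carbon; the tertiary cation is what reacts next.

tertiary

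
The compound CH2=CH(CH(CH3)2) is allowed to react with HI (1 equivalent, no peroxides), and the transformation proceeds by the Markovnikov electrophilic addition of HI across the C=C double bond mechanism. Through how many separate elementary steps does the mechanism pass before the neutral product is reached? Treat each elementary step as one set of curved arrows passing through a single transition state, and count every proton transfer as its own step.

Step 1: Electrophilic addition begins with the π(C=C) electrons forming a bond to the proton of HI. Following Markovnikov's rule, the resulting cation is secondary. The H–I bond breaks heterolytically, releasing I⁻.
Step 2: Carbocation rearrangement: a 1,2-hydride shift from the adjacent isopropyl carbon converts the initially-formed secondary cation into the more stable tertiary cation.
Step 3: The I⁻ anion donates a lone pair to the carbocation, forming the new C–I σ-bond and giving the neutral alkyl halide.
Total: 3 elementary steps.

3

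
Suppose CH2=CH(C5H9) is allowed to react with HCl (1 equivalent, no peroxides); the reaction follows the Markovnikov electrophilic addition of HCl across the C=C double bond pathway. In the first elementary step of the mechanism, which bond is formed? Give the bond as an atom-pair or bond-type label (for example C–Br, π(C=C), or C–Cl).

C–H

Step 1: The π electrons of the C=C bond attack a proton of HCl; Markovnikov addition places the new C–H on the less-substituted alkene carbon, so the positive charge ends up on the more-substituted carbon — a secondary carbocation. The H–Cl bond breaks heterolytically, releasing Cl⁻.
The bond formed in this step is the C–H bond.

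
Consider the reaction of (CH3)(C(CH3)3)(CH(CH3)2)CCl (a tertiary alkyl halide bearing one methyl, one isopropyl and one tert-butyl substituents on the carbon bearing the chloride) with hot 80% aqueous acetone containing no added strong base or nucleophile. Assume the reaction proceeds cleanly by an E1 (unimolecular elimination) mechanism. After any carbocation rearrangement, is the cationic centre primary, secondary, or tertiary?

Step 1: Ionisation: the C–Cl σ-bond cleaves heterolytically; both bonding electrons depart with Cl⁻, leaving a tertiary carbocation at the α-carbon.
No single 1,2-shift to an adjacent carbon would give a more-substituted cation, so no rearrangement occurs.

tertiary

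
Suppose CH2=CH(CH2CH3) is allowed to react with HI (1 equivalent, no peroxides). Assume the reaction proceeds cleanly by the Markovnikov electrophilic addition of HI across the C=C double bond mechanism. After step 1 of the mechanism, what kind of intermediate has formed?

secondary carbocation

Step 1: Protonation of the alkene by HI: the π bond acts as the nucleophile and picks up H⁺, giving the more stable (Markovnikov) secondary carbocation. The H–I bond breaks heterolytically, releasing I⁻.
After step 1 the species present is a secondary carbocation.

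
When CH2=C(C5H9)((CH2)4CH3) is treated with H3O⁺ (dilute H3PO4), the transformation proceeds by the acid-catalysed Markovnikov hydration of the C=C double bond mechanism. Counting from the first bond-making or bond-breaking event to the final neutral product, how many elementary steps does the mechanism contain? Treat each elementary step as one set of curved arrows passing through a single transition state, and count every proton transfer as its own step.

Step 1: Electrophilic addition begins with the π(C=C) electrons forming a bond to the proton of H3O⁺. Following Markovnikov's rule, the resulting cation is tertiary. H2O is released.
(No 1,2-shift: no single shift to an adjacent carbon would give a more stable cation.)
Step 2: Water acts as the nucleophile: an oxygen lone pair bonds to the cationic carbon, giving an oxonium-ion intermediate.
Step 3: Deprotonation of the oxonium ion by a water molecule delivers the neutral alcohol and regenerates the acid catalyst.
Total: 3 elementary steps.

3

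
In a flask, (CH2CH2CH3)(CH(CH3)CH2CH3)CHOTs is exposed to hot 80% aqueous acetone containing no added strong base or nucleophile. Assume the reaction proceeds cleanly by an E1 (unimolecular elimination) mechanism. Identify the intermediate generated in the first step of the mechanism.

Step 1: The C–O bond breaks with both electrons going to the tosylate; TsO⁻ leaves and a secondary carbocation remains.
After step 1 the species present is a secondary carbocation.

secondary carbocation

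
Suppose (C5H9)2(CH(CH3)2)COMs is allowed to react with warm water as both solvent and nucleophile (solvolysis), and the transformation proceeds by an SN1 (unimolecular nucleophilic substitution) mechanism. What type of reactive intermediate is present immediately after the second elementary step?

oxonium ion

Step 1: Unassisted departure of MsO⁻ (taking the C–O bonding pair) generates a tertiary carbocation.
Step 2: Nucleophilic capture: the oxygen of H2O bonds to the cationic carbon, producing an oxonium-ion intermediate.
After step 2 the species present is an oxonium ion.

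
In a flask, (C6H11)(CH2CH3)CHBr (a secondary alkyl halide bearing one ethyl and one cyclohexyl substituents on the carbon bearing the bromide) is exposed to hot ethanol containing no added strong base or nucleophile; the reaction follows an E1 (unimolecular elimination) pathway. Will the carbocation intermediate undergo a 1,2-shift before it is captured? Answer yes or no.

yes

The first-formed carbocation is secondary.
The adjacent cyclohexyl carbon already bears 2 other carbon substituents and has a hydrogen to migrate; after a 1,2-hydride shift from that carbon the positive charge sits on a tertiary centre.
Tertiary is more stable than secondary, so the shift occurs.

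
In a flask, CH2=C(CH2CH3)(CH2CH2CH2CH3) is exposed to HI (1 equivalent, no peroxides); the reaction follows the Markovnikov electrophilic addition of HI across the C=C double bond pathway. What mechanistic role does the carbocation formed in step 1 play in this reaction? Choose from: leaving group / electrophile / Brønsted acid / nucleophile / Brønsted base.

Step 2: I⁻ captures the cation: a lone pair on I⁻ fills the empty p orbital, producing the alkyl halide product.
The carbocation formed in step 1 accepts an electron pair into an empty or π* orbital — it is the electrophile.

electrophile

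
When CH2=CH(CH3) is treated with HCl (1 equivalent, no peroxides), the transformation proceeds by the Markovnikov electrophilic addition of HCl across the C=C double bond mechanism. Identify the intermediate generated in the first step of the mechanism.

Step 1: Protonation of the alkene by HCl: the π bond acts as the nucleophile and picks up H⁺, giving the more stable (Markovnikov) secondary carbocation. The H–Cl bond breaks heterolytically, releasing Cl⁻.
After step 1 the species present is a secondary carbocation.

secondary carbocation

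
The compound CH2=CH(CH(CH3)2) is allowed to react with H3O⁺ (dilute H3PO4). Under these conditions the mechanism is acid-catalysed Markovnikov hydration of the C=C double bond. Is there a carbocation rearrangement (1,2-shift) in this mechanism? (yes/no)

yes

The first-formed carbocation is secondary.
The adjacent isopropyl carbon already bears 2 other carbon substituents and has a hydrogen to migrate; after a 1,2-hydride shift from that carbon the positive charge sits on a tertiary centre.
Tertiary is more stable than secondary, so the shift occurs.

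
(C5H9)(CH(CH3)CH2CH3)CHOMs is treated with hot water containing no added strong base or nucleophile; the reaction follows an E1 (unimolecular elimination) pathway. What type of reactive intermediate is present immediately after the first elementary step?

Step 1: Ionisation: the C–O σ-bond cleaves heterolytically; both bonding electrons depart with MsO⁻, leaving a secondary carbocation at the α-carbon.
After step 1 the species present is a secondary carbocation.

secondary carbocation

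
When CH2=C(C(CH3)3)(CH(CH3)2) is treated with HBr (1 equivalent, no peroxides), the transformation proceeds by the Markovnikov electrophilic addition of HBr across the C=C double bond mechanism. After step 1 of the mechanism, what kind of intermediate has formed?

Step 1: Electrophilic addition begins with the π(C=C) electrons forming a bond to the proton of HBr. Following Markovnikov's rule, the resulting cation is tertiary. The H–Br bond breaks heterolytically, releasing Br⁻.
After step 1 the species present is a tertiary carbocation.

tertiary carbocation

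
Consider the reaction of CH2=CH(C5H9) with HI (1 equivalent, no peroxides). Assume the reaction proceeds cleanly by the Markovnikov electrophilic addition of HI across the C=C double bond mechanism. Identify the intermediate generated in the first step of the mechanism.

Step 1: The π electrons of the C=C bond attack a proton of HI; Markovnikov addition places the new C–H on the less-substituted alkene carbon, so the positive charge ends up on the more-substituted carbon — a secondary carbocation. The H–I bond breaks heterolytically, releasing I⁻.
After step 1 the species present is a secondary carbocation.

secondary carbocation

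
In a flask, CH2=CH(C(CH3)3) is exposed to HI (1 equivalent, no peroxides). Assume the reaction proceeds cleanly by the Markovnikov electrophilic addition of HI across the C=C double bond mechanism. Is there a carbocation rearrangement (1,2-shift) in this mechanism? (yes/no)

yes

The first-formed carbocation is secondary.
The adjacent tert-butyl carbon has no hydrogen but bears methyl groups; migration of one methyl with its bonding pair (a 1,2-methyl shift) places the charge on a tertiary centre.
Tertiary is more stable than secondary, so the shift occurs.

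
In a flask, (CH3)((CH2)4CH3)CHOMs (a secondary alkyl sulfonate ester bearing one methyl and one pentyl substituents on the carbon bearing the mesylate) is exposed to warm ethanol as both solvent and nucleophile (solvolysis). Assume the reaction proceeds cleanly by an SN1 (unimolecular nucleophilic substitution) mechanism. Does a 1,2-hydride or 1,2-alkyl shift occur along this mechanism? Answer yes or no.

The first-formed carbocation is secondary.
No single 1,2-shift to an adjacent carbon would produce a more-substituted cation than the one already present, so no rearrangement occurs.

no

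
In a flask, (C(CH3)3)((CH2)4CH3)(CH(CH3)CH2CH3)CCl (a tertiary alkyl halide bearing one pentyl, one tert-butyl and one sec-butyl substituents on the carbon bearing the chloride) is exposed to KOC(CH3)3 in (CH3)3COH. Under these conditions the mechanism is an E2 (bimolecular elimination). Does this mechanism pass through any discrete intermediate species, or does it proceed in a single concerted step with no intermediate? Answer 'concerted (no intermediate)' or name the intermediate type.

concerted (no intermediate)

The strong base (CH3)3CO⁻ removes a β-hydrogen; in the same concerted event the electrons of the breaking C–H bond form the new π(C=C) bond and the C–Cl σ-bond breaks, expelling Cl⁻. Anti-periplanar geometry; one transition state.
All bond changes occur in one transition state; no discrete intermediate is formed.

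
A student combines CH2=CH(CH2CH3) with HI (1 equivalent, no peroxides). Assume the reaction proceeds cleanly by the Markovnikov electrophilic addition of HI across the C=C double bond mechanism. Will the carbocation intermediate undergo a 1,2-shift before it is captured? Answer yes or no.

The first-formed carbocation is secondary.
No single 1,2-shift to an adjacent carbon would produce a more-substituted cation than the one already present, so no rearrangement occurs.

no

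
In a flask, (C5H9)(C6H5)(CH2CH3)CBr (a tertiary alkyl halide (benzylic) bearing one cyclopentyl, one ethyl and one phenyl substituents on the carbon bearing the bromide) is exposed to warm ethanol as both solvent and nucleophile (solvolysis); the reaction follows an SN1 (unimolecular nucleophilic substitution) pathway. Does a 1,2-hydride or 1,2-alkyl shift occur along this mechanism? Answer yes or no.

no

The first-formed carbocation is tertiary.
No single 1,2-shift to an adjacent carbon would produce a more-substituted cation than the one already present, so no rearrangement occurs.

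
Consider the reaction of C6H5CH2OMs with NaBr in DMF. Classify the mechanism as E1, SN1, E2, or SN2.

Conditions: a primary substrate with a strong nucleophile in the polar aprotic solvent DMF.
These conditions are the textbook signature of the SN2 pathway.
An unhindered substrate with a strong nucleophile in a polar aprotic solvent favours one-step backside displacement.

SN2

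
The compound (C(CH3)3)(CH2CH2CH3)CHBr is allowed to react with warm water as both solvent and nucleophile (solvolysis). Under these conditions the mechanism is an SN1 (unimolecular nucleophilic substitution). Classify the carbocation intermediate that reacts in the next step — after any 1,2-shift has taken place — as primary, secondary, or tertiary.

tertiary

Step 1: Rate-determining heterolysis of the C–Br bond gives Br⁻ and a secondary carbocation.
Step 2: A 1,2-methyl shift from the adjacent tert-butyl carbon moves the positive charge from the secondary centre to an adjacent carbon, generating a more stable tertiary carbocation.
The cation rearranges from secondary to tertiary via a 1,2-methyl shift from the adjacent tert-butyl carbon; the tertiary cation is what reacts next.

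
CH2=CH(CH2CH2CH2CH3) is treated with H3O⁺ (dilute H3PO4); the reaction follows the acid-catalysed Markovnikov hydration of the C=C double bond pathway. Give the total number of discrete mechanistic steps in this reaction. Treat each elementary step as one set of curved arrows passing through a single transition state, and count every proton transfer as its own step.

3

Step 1: Protonation of the alkene by H3O⁺: the π bond acts as the nucleophile and picks up H⁺, giving the more stable (Markovnikov) secondary carbocation. H2O is released.
(No 1,2-shift: no single shift to an adjacent carbon would give a more stable cation.)
Step 2: A lone pair on the oxygen of H2O attacks the carbocation, forming a C–O bond and an oxonium ion (a protonated alcohol).
Step 3: Deprotonation of the oxonium ion by a water molecule delivers the neutral alcohol and regenerates the acid catalyst.
Total: 3 elementary steps.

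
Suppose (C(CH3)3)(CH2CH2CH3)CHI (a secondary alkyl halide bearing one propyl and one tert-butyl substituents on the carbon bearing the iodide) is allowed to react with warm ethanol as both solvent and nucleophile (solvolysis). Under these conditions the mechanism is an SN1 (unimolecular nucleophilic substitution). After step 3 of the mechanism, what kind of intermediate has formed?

Step 1: Rate-determining heterolysis of the C–I bond gives I⁻ and a secondary carbocation.
Step 2: Carbocation rearrangement: a 1,2-methyl shift from the adjacent tert-butyl carbon converts the initially-formed secondary cation into the more stable tertiary cation.
Step 3: A lone pair on the oxygen of CH3CH2OH attacks the carbocation, forming a new C–O σ-bond and an oxonium ion.
After step 3 the species present is an oxonium ion.

oxonium ion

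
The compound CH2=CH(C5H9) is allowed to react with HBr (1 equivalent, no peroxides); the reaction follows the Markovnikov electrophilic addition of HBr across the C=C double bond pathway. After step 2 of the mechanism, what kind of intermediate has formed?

tertiary carbocation

Step 1: Electrophilic addition begins with the π(C=C) electrons forming a bond to the proton of HBr. Following Markovnikov's rule, the resulting cation is secondary. The H–Br bond breaks heterolytically, releasing Br⁻.
Step 2: A 1,2-hydride shift from the adjacent cyclopentyl carbon moves the positive charge from the secondary centre to an adjacent carbon, generating a more stable tertiary carbocation.
After step 2 the species present is a tertiary carbocation.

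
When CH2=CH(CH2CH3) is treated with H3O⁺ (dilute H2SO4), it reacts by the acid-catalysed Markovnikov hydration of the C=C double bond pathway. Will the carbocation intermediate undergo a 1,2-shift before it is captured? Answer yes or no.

The first-formed carbocation is secondary.
No single 1,2-shift to an adjacent carbon would produce a more-substituted cation than the one already present, so no rearrangement occurs.

no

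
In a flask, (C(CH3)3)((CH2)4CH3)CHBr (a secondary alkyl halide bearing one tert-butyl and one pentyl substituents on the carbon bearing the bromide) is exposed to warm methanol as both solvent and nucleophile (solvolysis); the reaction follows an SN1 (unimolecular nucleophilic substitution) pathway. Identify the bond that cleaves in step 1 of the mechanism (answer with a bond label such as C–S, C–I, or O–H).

Step 1: Ionisation: the C–Br σ-bond cleaves heterolytically; both bonding electrons depart with Br⁻, leaving a secondary carbocation at the α-carbon.
The bond broken in this step is the C–Br bond.

C–Br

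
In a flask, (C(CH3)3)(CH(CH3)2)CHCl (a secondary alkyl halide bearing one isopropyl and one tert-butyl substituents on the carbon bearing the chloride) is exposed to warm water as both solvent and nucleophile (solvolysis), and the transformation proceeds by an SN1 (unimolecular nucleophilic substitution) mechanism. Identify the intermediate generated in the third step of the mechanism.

Step 1: Ionisation: the C–Cl σ-bond cleaves heterolytically; both bonding electrons depart with Cl⁻, leaving a secondary carbocation at the α-carbon.
Step 2: A hydride (H with its bonding pair) migrates from the adjacent isopropyl carbon to the cationic centre — a 1,2-hydride shift — upgrading the secondary cation to a tertiary one.
Step 3: H2O donates an oxygen lone pair into the empty p orbital of the cation, giving a protonated alcohol (an oxonium ion).
After step 3 the species present is an oxonium ion.

oxonium ion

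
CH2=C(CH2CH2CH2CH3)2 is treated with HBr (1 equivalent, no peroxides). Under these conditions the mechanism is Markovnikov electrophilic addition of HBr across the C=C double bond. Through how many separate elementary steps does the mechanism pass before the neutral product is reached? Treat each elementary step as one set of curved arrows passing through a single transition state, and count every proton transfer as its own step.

Step 1: Protonation of the alkene by HBr: the π bond acts as the nucleophile and picks up H⁺, giving the more stable (Markovnikov) tertiary carbocation. The H–Br bond breaks heterolytically, releasing Br⁻.
(No 1,2-shift: no single shift to an adjacent carbon would give a more stable cation.)
Step 2: Nucleophilic attack by Br⁻ on the carbocation completes the addition, giving R–Br.
Total: 2 elementary steps.

2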